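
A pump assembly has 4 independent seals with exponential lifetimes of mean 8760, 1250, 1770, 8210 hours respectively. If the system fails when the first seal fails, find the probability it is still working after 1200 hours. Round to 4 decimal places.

0.1464

The first failure time is exponential with rate Σλ_i = 1/8760 + 1/1250 + 1/1770 + 1/8210 = 0.00160093 per hour.
P(min > 1200) = e^(−0.00160093·1200) = e^(−1.9211) ≈ 0.1464.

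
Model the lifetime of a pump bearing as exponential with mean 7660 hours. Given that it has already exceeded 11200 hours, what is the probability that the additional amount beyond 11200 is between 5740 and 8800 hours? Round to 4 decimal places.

0.1557

The rate is λ = 1/7660 = 0.000130548 per hour.
Memoryless: the residual past 11200 is again Exp(λ).
P(5740 < residual < 8800) = e^(−λ·5740) − e^(−λ·8800) = 0.47267 − 0.31701 ≈ 0.1557.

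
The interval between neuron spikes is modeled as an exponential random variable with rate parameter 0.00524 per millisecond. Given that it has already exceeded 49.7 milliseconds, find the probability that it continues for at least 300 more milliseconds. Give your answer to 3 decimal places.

0.208

P(X > s+t | X > s) = e^(−λ(s+t))/e^(−λs) = e^(−λt), independent of s = 49.7.
P(X > 300) = e^(−1.572) ≈ 0.208.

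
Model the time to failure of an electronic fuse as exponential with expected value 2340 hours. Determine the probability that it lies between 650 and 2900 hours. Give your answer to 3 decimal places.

0.468

The rate is λ = 1/2340 = 0.00042735 per hour.
P(650 < X < 2900) = e^(−λ·650) − e^(−λ·2900) = 0.75747 − 0.28958 ≈ 0.468.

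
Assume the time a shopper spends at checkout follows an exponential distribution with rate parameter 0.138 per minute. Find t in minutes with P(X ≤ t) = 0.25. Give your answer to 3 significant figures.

2.08

Set 1 − e^(−λt) = 0.25, so t = −ln(0.75)/λ = 0.28768/0.138 ≈ 2.08465 minutes.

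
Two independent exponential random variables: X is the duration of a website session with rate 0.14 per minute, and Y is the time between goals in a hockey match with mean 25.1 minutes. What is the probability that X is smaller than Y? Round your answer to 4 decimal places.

λ_1 = 0.14, λ_2 = 1/25.1 = 0.0398406.
For independent exponentials, P(X < Y) = λ_1/(λ_1+λ_2) = 0.14/0.179841 ≈ 0.7785.

0.7785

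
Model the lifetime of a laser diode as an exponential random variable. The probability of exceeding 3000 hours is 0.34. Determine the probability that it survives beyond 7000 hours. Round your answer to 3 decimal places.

0.081

e^(−λ·3000) = 0.34 ⇒ λ = −ln(0.34)/3000 = 0.000359603.
P(X > 7000) = e^(−0.000359603·7000) = e^(−2.5172) ≈ 0.081.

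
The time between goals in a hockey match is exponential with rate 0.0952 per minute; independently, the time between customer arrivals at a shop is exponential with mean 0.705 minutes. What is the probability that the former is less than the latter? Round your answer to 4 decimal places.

0.0629

λ_1 = 0.0952, λ_2 = 1/0.705 = 1.41844.
For independent exponentials, P(the former < the latter) = λ_1/(λ_1+λ_2) = 0.0952/1.51364 ≈ 0.0629.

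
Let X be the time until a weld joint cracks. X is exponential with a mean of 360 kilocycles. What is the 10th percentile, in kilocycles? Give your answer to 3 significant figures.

The rate is λ = 1/360 = 0.00277778 per kilocycle.
Set 1 − e^(−λt) = 0.1, so t = −ln(0.9)/λ = 0.10536/0.00277778 ≈ 37.9298 kilocycles.

37.9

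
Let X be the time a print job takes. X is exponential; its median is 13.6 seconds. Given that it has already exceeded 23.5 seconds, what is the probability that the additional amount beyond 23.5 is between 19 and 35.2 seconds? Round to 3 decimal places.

0.213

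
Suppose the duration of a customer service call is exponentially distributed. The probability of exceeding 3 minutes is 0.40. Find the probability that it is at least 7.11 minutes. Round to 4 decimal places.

e^(−λ·3) = 0.40 ⇒ λ = −ln(0.40)/3 = 0.30543.
P(X > 7.11) = e^(−0.30543·7.11) = e^(−2.1716) ≈ 0.1140.

0.1140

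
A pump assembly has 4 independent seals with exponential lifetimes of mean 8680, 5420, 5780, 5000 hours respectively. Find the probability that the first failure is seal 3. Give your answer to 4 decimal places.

Rates: λ_i = 1/mean_i → 0.000115207, 0.000184502, 0.00017301, 0.0002; Σλ = 0.00067272.
P(seal 3 first) = λ_3/Σλ = 0.00017301/0.00067272 ≈ 0.2572.

0.2572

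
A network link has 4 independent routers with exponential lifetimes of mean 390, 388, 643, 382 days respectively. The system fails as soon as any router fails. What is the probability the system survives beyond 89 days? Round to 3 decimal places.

0.436

The first failure time is exponential with rate Σλ_i = 1/390 + 1/388 + 1/643 + 1/382 = 0.00931443 per day.
P(min > 89) = e^(−0.00931443·89) = e^(−0.82898) ≈ 0.436.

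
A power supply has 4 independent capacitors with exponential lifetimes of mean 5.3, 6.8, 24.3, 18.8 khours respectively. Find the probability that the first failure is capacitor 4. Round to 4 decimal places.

Rates: λ_i = 1/mean_i → 0.188679, 0.147059, 0.0411523, 0.0531915; Σλ = 0.430082.
P(capacitor 4 first) = λ_4/Σλ = 0.0531915/0.430082 ≈ 0.1237.

0.1237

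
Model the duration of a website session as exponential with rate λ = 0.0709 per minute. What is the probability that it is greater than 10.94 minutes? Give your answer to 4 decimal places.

0.4604

P(X > 10.94) = e^(−λ·10.94) = e^(−0.77565) ≈ 0.4604.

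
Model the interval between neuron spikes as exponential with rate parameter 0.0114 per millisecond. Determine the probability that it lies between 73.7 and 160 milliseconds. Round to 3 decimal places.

0.270

P(73.7 < X < 160) = e^(−λ·73.7) − e^(−λ·160) = 0.43163 − 0.16138 ≈ 0.270.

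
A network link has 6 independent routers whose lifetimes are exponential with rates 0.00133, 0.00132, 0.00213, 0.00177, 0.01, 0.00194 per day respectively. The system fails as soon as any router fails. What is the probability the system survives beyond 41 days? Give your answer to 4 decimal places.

The time to first failure is exponential with rate Σλ = 0.00133 + 0.00132 + 0.00213 + 0.00177 + 0.01 + 0.00194 = 0.01849.
P(min > 41) = e^(−0.01849·41) = e^(−0.75809) ≈ 0.4686.

0.4686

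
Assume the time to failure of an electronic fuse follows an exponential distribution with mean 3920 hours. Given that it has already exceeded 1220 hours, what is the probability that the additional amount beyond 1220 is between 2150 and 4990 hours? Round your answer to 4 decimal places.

The rate is λ = 1/3920 = 0.000255102 per hour.
Memoryless: the residual past 1220 is again Exp(λ).
P(2150 < residual < 4990) = e^(−λ·2150) − e^(−λ·4990) = 0.57783 − 0.28000 ≈ 0.2978.

0.2978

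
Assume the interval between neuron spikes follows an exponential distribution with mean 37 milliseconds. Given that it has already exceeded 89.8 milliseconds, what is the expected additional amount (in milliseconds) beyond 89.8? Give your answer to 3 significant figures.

37.0

The rate is λ = 1/37 = 0.027027 per millisecond.
By memorylessness, the remaining amount past any threshold is again Exp(λ) with mean 1/λ = 37 milliseconds.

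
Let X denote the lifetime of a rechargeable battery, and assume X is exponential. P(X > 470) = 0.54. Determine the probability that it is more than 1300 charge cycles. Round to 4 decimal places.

0.1819

e^(−λ·470) = 0.54 ⇒ λ = −ln(0.54)/470 = 0.00131103.
P(X > 1300) = e^(−0.00131103·1300) = e^(−1.7043) ≈ 0.1819.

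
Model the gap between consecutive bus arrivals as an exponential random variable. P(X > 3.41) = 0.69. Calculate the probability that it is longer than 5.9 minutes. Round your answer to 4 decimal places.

0.5262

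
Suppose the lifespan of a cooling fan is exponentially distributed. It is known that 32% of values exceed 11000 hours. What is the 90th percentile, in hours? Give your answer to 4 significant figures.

e^(−λ·11000) = 0.32 ⇒ λ = −ln(0.32)/11000 = 0.000103585.
90th percentile: 1 − e^(−λt) = 0.9, t = −ln(0.1)/λ = 22229 hours.

22230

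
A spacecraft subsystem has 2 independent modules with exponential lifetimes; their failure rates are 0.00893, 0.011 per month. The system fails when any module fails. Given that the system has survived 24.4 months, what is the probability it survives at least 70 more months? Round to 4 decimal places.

Time to first failure ~ Exp(Σλ) with Σλ = 0.01993.
By memorylessness, P(T > 24.4+70 | T > 24.4) = P(T > 70) = e^(−0.01993·70) ≈ 0.2478.

0.2478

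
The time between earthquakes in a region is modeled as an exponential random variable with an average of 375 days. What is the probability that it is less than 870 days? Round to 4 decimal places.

The rate is λ = 1/375 = 0.00266667 per day.
P(X ≤ 870) = 1 − e^(−λ·870) = 1 − e^(−2.32) ≈ 0.9017.

0.9017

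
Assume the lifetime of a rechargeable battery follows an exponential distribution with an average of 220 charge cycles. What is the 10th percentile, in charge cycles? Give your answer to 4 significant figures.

The rate is λ = 1/220 = 0.00454545 per charge cycle.
Set 1 − e^(−λt) = 0.1, so t = −ln(0.9)/λ = 0.10536/0.00454545 ≈ 23.1793 charge cycles.

23.18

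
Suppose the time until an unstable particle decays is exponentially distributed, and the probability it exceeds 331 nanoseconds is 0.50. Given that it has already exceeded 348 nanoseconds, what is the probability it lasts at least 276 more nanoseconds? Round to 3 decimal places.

0.561

From e^(−λ·331) = 0.50, λ = −ln(0.50)/331 = 0.0020941.
Memoryless: P(X > 348+276 | X > 348) = P(X > 276) = e^(−0.0020941·276) ≈ 0.561.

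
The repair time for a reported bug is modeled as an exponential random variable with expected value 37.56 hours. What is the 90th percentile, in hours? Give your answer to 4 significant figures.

86.49

The rate is λ = 1/37.56 = 0.0266241 per hour.
Set 1 − e^(−λt) = 0.9, so t = −ln(0.1)/λ = 2.3026/0.0266241 ≈ 86.4851 hours.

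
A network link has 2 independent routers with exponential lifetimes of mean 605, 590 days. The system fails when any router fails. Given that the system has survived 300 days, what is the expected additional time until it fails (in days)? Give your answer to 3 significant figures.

299

First-failure rate Σλ = 1/605 + 1/590 = 0.00334781.
By memorylessness the expected residual is 1/Σλ = 298.703 days, regardless of the 300 already elapsed.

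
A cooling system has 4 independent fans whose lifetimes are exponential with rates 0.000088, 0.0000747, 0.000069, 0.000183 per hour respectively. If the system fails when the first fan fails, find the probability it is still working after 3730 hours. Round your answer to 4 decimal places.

The time to first failure is exponential with rate Σλ = 0.000088 + 0.0000747 + 0.000069 + 0.000183 = 0.0004147.
P(min > 3730) = e^(−0.0004147·3730) = e^(−1.5468) ≈ 0.2129.

0.2129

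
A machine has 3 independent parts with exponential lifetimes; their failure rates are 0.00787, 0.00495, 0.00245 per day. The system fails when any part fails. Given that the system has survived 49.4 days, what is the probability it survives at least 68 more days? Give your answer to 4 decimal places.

0.3540

Time to first failure ~ Exp(Σλ) with Σλ = 0.01527.
By memorylessness, P(T > 49.4+68 | T > 49.4) = P(T > 68) = e^(−0.01527·68) ≈ 0.3540.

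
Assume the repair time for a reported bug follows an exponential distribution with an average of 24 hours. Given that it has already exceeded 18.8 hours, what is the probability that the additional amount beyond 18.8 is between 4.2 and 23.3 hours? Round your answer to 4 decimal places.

The rate is λ = 1/24 = 0.0416667 per hour.
Memoryless: the residual past 18.8 is again Exp(λ).
P(4.2 < residual < 23.3) = e^(−λ·4.2) − e^(−λ·23.3) = 0.83946 − 0.37877 ≈ 0.4607.

0.4607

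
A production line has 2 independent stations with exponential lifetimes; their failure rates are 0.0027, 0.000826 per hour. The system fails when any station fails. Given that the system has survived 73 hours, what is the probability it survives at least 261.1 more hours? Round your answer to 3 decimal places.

Time to first failure ~ Exp(Σλ) with Σλ = 0.003526.
By memorylessness, P(T > 73+261.1 | T > 73) = P(T > 261.1) = e^(−0.003526·261.1) ≈ 0.398.

0.398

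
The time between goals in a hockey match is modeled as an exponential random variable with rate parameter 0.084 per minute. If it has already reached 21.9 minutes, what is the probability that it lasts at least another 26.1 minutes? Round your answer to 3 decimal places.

0.112

P(X > s+t | X > s) = e^(−λ(s+t))/e^(−λs) = e^(−λt), independent of s = 21.9.
P(X > 26.1) = e^(−2.1924) ≈ 0.112.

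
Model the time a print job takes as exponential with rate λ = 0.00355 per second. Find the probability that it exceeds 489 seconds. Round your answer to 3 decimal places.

P(X > 489) = e^(−λ·489) = e^(−1.736) ≈ 0.176.

0.176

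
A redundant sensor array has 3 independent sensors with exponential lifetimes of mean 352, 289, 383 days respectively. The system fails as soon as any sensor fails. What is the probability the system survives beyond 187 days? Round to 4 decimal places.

0.1889

The first failure time is exponential with rate Σλ_i = 1/352 + 1/289 + 1/383 = 0.00891208 per day.
P(min > 187) = e^(−0.00891208·187) = e^(−1.6666) ≈ 0.1889.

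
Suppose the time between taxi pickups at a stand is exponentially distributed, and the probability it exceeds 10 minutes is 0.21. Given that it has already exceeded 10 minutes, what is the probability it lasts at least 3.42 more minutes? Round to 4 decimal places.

0.5864

From e^(−λ·10) = 0.21, λ = −ln(0.21)/10 = 0.156065.
Memoryless: P(X > 10+3.42 | X > 10) = P(X > 3.42) = e^(−0.156065·3.42) ≈ 0.5864.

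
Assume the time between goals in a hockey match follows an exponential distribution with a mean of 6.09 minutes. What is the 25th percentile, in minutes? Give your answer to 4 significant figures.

1.752

The rate is λ = 1/6.09 = 0.164204 per minute.
Set 1 − e^(−λt) = 0.25, so t = −ln(0.75)/λ = 0.28768/0.164204 ≈ 1.75198 minutes.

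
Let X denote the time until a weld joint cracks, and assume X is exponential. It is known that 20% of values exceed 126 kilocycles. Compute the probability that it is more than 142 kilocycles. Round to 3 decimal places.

e^(−λ·126) = 0.20 ⇒ λ = −ln(0.20)/126 = 0.0127733.
P(X > 142) = e^(−0.0127733·142) = e^(−1.8138) ≈ 0.163.

0.163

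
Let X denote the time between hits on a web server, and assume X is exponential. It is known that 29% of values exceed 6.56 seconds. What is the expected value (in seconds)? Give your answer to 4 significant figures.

5.299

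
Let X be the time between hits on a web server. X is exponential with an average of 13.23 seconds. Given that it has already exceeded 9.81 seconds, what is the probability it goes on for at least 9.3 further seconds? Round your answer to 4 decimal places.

0.4951

The rate is λ = 1/13.23 = 0.0755858 per second.
The exponential is memoryless, so the remaining time is again Exp(λ): the condition X > 9.81 is irrelevant.
P(X > 9.3) = e^(−0.70295) ≈ 0.4951.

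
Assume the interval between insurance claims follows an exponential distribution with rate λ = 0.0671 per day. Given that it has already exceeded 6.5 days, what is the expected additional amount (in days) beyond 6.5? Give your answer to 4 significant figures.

By memorylessness, the remaining amount past any threshold is again Exp(λ) with mean 1/λ = 14.9031 days.

14.90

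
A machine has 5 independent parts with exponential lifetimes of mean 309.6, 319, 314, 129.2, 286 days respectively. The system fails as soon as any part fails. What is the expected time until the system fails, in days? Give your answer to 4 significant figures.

The first failure time is exponential with rate Σλ_i = 1/309.6 + 1/319 + 1/314 + 1/129.2 + 1/286 = 0.0207859 per day.
E[min] = 1/Σλ = 1/0.0207859 = 48.1095 days.

48.11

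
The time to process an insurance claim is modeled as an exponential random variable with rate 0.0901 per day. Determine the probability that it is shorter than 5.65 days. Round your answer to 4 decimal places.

P(X ≤ 5.65) = 1 − e^(−λ·5.65) = 1 − e^(−0.50906) ≈ 0.3989.

0.3989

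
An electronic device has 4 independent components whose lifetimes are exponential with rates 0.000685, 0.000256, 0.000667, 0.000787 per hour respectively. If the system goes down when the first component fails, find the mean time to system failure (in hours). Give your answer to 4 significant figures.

417.5

The time to first failure is exponential with rate Σλ = 0.000685 + 0.000256 + 0.000667 + 0.000787 = 0.002395.
E[min] = 1/Σλ = 1/0.002395 = 417.537 hours.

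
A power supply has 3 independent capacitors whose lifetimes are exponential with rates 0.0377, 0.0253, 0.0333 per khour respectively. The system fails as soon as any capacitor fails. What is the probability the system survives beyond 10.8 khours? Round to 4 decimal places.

The time to first failure is exponential with rate Σλ = 0.0377 + 0.0253 + 0.0333 = 0.0963.
P(min > 10.8) = e^(−0.0963·10.8) = e^(−1.04) ≈ 0.3534.

0.3534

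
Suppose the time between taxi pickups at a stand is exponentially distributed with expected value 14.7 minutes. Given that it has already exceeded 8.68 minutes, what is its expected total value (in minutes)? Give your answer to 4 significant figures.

23.38

The rate is λ = 1/14.7 = 0.0680272 per minute.
By memorylessness, E[X | X > 8.68] = 8.68 + 1/λ = 8.68 + 14.7 = 23.38 minutes.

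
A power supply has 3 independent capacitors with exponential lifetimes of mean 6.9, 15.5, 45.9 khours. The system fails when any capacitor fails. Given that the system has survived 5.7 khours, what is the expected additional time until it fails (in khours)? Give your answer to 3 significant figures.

First-failure rate Σλ = 1/6.9 + 1/15.5 + 1/45.9 = 0.23123.
By memorylessness the expected residual is 1/Σλ = 4.3247 khours, regardless of the 5.7 already elapsed.

4.32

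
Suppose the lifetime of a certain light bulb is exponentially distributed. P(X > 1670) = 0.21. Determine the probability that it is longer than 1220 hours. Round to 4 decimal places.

e^(−λ·1670) = 0.21 ⇒ λ = −ln(0.21)/1670 = 0.00093452.
P(X > 1220) = e^(−0.00093452·1220) = e^(−1.1401) ≈ 0.3198.

0.3198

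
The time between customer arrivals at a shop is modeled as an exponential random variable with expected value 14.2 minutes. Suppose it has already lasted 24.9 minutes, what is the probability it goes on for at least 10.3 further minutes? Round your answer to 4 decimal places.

0.4842

The rate is λ = 1/14.2 = 0.0704225 per minute.
By the memoryless property, P(X > 24.9+10.3 | X > 24.9) = P(X > 10.3).
P(X > 10.3) = e^(−0.72535) ≈ 0.4842.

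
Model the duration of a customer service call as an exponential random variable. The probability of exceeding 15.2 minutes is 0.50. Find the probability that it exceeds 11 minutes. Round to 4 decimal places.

e^(−λ·15.2) = 0.50 ⇒ λ = −ln(0.50)/15.2 = 0.0456018.
P(X > 11) = e^(−0.0456018·11) = e^(−0.50162) ≈ 0.6055.

0.6055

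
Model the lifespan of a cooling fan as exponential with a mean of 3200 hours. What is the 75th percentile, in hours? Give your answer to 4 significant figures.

The rate is λ = 1/3200 = 0.0003125 per hour.
Set 1 − e^(−λt) = 0.75, so t = −ln(0.25)/λ = 1.3863/0.0003125 ≈ 4436.14 hours.

4436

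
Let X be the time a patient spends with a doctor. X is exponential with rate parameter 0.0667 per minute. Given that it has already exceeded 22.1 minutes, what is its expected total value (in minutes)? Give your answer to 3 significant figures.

37.1

By memorylessness, E[X | X > 22.1] = 22.1 + 1/λ = 22.1 + 14.9925 = 37.0925 minutes.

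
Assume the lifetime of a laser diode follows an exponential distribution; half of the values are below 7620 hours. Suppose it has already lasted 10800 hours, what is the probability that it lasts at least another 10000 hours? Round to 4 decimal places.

0.4027

For an exponential, median = ln(2)/λ, so λ = ln 2 / 7620 = 0.0000909642 per hour.
P(X > s+t | X > s) = e^(−λ(s+t))/e^(−λs) = e^(−λt), independent of s = 10800.
P(X > 10000) = e^(−0.90964) ≈ 0.4027.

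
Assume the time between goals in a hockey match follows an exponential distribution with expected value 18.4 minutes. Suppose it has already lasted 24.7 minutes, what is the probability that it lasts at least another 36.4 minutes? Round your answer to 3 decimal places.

0.138

The rate is λ = 1/18.4 = 0.0543478 per minute.
The exponential is memoryless, so the remaining time is again Exp(λ): the condition X > 24.7 is irrelevant.
P(X > 36.4) = e^(−1.9783) ≈ 0.138.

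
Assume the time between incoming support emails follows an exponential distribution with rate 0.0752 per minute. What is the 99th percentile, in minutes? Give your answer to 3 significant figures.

61.2

Set 1 − e^(−λt) = 0.99, so t = −ln(0.01)/λ = 4.6052/0.0752 ≈ 61.239 minutes.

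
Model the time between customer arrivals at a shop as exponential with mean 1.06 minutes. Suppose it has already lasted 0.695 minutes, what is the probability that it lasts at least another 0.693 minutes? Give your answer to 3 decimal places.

0.520

The rate is λ = 1/1.06 = 0.943396 per minute.
P(X > s+t | X > s) = e^(−λ(s+t))/e^(−λs) = e^(−λt), independent of s = 0.695.
P(X > 0.693) = e^(−0.65377) ≈ 0.520.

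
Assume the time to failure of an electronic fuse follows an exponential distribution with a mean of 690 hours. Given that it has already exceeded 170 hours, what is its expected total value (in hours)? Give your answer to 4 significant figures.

The rate is λ = 1/690 = 0.00144928 per hour.
By memorylessness, E[X | X > 170] = 170 + 1/λ = 170 + 690 = 860 hours.

860.0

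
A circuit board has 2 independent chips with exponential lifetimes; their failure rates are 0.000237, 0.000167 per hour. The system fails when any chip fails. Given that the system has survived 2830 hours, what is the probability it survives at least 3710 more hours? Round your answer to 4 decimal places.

Time to first failure ~ Exp(Σλ) with Σλ = 0.000404.
By memorylessness, P(T > 2830+3710 | T > 2830) = P(T > 3710) = e^(−0.000404·3710) ≈ 0.2234.

0.2234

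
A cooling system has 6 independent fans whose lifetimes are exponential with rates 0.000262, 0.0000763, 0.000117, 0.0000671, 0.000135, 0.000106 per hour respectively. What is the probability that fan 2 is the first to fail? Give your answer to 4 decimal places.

0.0999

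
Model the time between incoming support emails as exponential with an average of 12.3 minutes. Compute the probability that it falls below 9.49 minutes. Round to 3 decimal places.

0.538

The rate is λ = 1/12.3 = 0.0813008 per minute.
P(X ≤ 9.49) = 1 − e^(−λ·9.49) = 1 − e^(−0.77154) ≈ 0.538.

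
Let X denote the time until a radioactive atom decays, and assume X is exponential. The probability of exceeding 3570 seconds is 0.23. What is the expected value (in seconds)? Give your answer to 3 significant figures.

e^(−λ·3570) = 0.23 ⇒ λ = −ln(0.23)/3570 = 0.000411674.
Mean = 1/λ = 2429.11 seconds.

2430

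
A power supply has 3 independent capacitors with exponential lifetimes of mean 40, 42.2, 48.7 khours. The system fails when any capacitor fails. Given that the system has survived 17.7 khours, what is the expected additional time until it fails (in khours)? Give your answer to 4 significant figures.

First-failure rate Σλ = 1/40 + 1/42.2 + 1/48.7 = 0.0692306.
By memorylessness the expected residual is 1/Σλ = 14.4445 khours, regardless of the 17.7 already elapsed.

14.44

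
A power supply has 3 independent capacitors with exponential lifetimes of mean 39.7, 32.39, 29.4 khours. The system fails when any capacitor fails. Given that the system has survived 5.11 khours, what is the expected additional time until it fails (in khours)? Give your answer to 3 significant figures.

11.1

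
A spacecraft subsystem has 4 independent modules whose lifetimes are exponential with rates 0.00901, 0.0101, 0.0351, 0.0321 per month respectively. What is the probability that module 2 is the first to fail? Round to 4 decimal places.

0.1170

The time to first failure is exponential with rate Σλ = 0.00901 + 0.0101 + 0.0351 + 0.0321 = 0.08631.
P(module 2 first) = λ_2/Σλ = 0.0101/0.08631 ≈ 0.1170.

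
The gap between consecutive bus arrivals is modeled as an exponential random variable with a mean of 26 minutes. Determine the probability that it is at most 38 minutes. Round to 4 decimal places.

The rate is λ = 1/26 = 0.0384615 per minute.
P(X ≤ 38) = 1 − e^(−λ·38) = 1 − e^(−1.4615) ≈ 0.7681.

0.7681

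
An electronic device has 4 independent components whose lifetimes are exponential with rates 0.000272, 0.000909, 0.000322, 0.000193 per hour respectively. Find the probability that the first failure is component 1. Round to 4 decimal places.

The time to first failure is exponential with rate Σλ = 0.000272 + 0.000909 + 0.000322 + 0.000193 = 0.001696.
P(component 1 first) = λ_1/Σλ = 0.000272/0.001696 ≈ 0.1604.

0.1604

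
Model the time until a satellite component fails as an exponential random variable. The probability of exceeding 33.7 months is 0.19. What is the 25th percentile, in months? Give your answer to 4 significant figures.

5.838

e^(−λ·33.7) = 0.19 ⇒ λ = −ln(0.19)/33.7 = 0.0492799.
25th percentile: 1 − e^(−λt) = 0.25, t = −ln(0.75)/λ = 5.83772 months.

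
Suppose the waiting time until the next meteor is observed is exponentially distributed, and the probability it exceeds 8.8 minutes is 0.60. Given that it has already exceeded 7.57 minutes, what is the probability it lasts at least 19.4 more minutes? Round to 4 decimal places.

From e^(−λ·8.8) = 0.60, λ = −ln(0.60)/8.8 = 0.0580484.
Memoryless: P(X > 7.57+19.4 | X > 7.57) = P(X > 19.4) = e^(−0.0580484·19.4) ≈ 0.3243.

0.3243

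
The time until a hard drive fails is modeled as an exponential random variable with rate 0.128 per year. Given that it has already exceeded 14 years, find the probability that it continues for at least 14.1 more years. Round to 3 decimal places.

0.165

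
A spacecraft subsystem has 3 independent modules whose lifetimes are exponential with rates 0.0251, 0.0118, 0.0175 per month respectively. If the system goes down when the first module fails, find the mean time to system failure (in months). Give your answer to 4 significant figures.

The time to first failure is exponential with rate Σλ = 0.0251 + 0.0118 + 0.0175 = 0.0544.
E[min] = 1/Σλ = 1/0.0544 = 18.3824 months.

18.38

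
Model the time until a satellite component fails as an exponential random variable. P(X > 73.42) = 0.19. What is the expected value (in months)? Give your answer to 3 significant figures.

44.2

e^(−λ·73.42) = 0.19 ⇒ λ = −ln(0.19)/73.42 = 0.0226196.
Mean = 1/λ = 44.2094 months.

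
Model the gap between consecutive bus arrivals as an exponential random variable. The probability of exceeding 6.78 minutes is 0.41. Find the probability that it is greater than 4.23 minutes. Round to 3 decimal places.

0.573

e^(−λ·6.78) = 0.41 ⇒ λ = −ln(0.41)/6.78 = 0.131504.
P(X > 4.23) = e^(−0.131504·4.23) = e^(−0.55626) ≈ 0.573.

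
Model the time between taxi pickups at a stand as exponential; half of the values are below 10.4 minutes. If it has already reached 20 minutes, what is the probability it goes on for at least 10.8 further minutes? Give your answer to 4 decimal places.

0.4868

For an exponential, median = ln(2)/λ, so λ = ln 2 / 10.4 = 0.0666488 per minute.
By the memoryless property, P(X > 20+10.8 | X > 20) = P(X > 10.8).
P(X > 10.8) = e^(−0.71981) ≈ 0.4868.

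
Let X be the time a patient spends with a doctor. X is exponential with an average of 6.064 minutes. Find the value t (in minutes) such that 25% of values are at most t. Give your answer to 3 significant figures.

The rate is λ = 1/6.064 = 0.164908 per minute.
Set 1 − e^(−λt) = 0.25, so t = −ln(0.75)/λ = 0.28768/0.164908 ≈ 1.7445 minutes.

1.74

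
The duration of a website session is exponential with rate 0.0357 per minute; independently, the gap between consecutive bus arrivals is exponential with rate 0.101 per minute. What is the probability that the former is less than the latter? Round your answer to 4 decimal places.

λ_1 = 0.0357, λ_2 = 0.101.
For independent exponentials, P(the former < the latter) = λ_1/(λ_1+λ_2) = 0.0357/0.1367 ≈ 0.2612.

0.2612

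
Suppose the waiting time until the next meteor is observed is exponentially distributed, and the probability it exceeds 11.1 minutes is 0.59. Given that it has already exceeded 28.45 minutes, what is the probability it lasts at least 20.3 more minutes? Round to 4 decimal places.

0.3810

From e^(−λ·11.1) = 0.59, λ = −ln(0.59)/11.1 = 0.0475345.
Memoryless: P(X > 28.45+20.3 | X > 28.45) = P(X > 20.3) = e^(−0.0475345·20.3) ≈ 0.3810.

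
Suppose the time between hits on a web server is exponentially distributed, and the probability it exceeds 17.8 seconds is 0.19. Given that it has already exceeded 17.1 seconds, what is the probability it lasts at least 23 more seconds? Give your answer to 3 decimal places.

0.117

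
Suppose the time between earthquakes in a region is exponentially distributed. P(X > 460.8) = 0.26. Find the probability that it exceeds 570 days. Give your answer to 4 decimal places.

0.1889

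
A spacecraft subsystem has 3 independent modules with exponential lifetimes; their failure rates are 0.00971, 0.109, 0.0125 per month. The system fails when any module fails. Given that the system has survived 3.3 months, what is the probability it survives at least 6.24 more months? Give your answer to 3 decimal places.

0.441

Time to first failure ~ Exp(Σλ) with Σλ = 0.13121.
By memorylessness, P(T > 3.3+6.24 | T > 3.3) = P(T > 6.24) = e^(−0.13121·6.24) ≈ 0.441.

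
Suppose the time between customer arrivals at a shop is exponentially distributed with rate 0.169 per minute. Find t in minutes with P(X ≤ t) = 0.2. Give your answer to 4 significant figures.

Set 1 − e^(−λt) = 0.2, so t = −ln(0.8)/λ = 0.22314/0.169 ≈ 1.32038 minutes.

1.320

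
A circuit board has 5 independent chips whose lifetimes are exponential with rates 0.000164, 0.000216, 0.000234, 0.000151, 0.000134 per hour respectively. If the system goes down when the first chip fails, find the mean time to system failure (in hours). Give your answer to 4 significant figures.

The time to first failure is exponential with rate Σλ = 0.000164 + 0.000216 + 0.000234 + 0.000151 + 0.000134 = 0.000899.
E[min] = 1/Σλ = 1/0.000899 = 1112.35 hours.

1112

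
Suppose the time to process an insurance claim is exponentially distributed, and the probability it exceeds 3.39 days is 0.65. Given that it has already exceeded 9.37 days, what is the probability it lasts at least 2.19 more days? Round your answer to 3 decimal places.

0.757

From e^(−λ·3.39) = 0.65, λ = −ln(0.65)/3.39 = 0.127075.
Memoryless: P(X > 9.37+2.19 | X > 9.37) = P(X > 2.19) = e^(−0.127075·2.19) ≈ 0.757.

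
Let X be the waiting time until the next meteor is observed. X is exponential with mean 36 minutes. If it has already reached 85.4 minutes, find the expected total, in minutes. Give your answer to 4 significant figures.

121.4

The rate is λ = 1/36 = 0.0277778 per minute.
By memorylessness, E[X | X > 85.4] = 85.4 + 1/λ = 85.4 + 36 = 121.4 minutes.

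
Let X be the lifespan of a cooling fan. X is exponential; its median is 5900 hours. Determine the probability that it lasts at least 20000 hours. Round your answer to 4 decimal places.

0.0954

For an exponential, median = ln(2)/λ, so λ = ln 2 / 5900 = 0.000117483 per hour.
P(X > 20000) = e^(−λ·20000) = e^(−2.3497) ≈ 0.0954.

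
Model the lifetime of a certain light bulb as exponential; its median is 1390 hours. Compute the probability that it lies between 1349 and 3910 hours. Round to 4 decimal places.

For an exponential, median = ln(2)/λ, so λ = ln 2 / 1390 = 0.000498667 per hour.
P(1349 < X < 3910) = e^(−λ·1349) − e^(−λ·3910) = 0.51033 − 0.14230 ≈ 0.3680.

0.3680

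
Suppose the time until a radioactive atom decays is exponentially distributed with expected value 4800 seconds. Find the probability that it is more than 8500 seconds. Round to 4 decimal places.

0.1702

The rate is λ = 1/4800 = 0.000208333 per second.
P(X > 8500) = e^(−λ·8500) = e^(−1.7708) ≈ 0.1702.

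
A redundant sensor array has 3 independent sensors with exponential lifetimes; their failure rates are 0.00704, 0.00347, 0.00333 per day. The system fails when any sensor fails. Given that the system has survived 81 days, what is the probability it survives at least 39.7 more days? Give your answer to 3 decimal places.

0.577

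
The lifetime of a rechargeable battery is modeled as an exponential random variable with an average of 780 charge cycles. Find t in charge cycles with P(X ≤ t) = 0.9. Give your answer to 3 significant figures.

The rate is λ = 1/780 = 0.00128205 per charge cycle.
Set 1 − e^(−λt) = 0.9, so t = −ln(0.1)/λ = 2.3026/0.00128205 ≈ 1796.02 charge cycles.

1800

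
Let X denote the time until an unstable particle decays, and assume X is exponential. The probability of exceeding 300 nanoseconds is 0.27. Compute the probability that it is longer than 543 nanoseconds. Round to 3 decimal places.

e^(−λ·300) = 0.27 ⇒ λ = −ln(0.27)/300 = 0.00436444.
P(X > 543) = e^(−0.00436444·543) = e^(−2.3699) ≈ 0.093.

0.093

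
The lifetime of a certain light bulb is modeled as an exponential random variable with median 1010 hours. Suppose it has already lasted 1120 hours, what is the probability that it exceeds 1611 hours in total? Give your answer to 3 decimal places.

For an exponential, median = ln(2)/λ, so λ = ln 2 / 1010 = 0.000686284 per hour.
P(X > s+t | X > s) = e^(−λ(s+t))/e^(−λs) = e^(−λt), independent of s = 1120.
P(X > 491) = e^(−0.33697) ≈ 0.714.

0.714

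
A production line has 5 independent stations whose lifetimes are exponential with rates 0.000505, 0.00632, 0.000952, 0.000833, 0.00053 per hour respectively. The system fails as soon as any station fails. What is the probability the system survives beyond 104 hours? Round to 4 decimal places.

The time to first failure is exponential with rate Σλ = 0.000505 + 0.00632 + 0.000952 + 0.000833 + 0.00053 = 0.00914.
P(min > 104) = e^(−0.00914·104) = e^(−0.95056) ≈ 0.3865.

0.3865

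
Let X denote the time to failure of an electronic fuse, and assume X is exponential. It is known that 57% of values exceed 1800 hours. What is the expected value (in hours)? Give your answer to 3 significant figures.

3200

e^(−λ·1800) = 0.57 ⇒ λ = −ln(0.57)/1800 = 0.000312288.
Mean = 1/λ = 3202.17 hours.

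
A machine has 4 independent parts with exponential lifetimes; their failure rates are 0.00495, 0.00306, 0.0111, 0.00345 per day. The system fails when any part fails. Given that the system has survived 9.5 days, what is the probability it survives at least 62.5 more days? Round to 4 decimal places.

0.2441

Time to first failure ~ Exp(Σλ) with Σλ = 0.02256.
By memorylessness, P(T > 9.5+62.5 | T > 9.5) = P(T > 62.5) = e^(−0.02256·62.5) ≈ 0.2441.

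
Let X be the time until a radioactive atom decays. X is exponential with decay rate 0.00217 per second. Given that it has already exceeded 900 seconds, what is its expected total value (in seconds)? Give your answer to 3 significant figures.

1360

By memorylessness, E[X | X > 900] = 900 + 1/λ = 900 + 460.829 = 1360.83 seconds.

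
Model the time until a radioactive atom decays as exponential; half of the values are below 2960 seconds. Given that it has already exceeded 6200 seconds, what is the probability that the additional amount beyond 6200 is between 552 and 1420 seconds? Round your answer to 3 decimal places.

0.162

For an exponential, median = ln(2)/λ, so λ = ln 2 / 2960 = 0.000234171 per second.
Memoryless: the residual past 6200 is again Exp(λ).
P(552 < residual < 1420) = e^(−λ·552) − e^(−λ·1420) = 0.87874 − 0.71711 ≈ 0.162.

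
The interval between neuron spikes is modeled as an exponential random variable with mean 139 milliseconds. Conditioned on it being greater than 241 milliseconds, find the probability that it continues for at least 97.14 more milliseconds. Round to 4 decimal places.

0.4972

The rate is λ = 1/139 = 0.00719424 per millisecond.
The exponential is memoryless, so the remaining time is again Exp(λ): the condition X > 241 is irrelevant.
P(X > 97.14) = e^(−0.69885) ≈ 0.4972.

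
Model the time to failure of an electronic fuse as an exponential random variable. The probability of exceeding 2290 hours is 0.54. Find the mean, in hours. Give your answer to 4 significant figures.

3716

e^(−λ·2290) = 0.54 ⇒ λ = −ln(0.54)/2290 = 0.000269077.
Mean = 1/λ = 3716.41 hours.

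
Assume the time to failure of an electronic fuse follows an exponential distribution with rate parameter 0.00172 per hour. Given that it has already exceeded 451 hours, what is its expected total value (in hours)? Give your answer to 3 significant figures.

1030

By memorylessness, E[X | X > 451] = 451 + 1/λ = 451 + 581.395 = 1032.4 hours.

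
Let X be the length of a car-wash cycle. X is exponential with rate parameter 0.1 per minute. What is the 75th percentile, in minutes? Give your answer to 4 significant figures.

13.86

Set 1 − e^(−λt) = 0.75, so t = −ln(0.25)/λ = 1.3863/0.1 ≈ 13.8629 minutes.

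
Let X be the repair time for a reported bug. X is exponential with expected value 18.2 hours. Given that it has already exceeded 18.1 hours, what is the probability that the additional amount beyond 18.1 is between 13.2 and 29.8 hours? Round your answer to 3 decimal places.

0.290

The rate is λ = 1/18.2 = 0.0549451 per hour.
Memoryless: the residual past 18.1 is again Exp(λ).
P(13.2 < residual < 29.8) = e^(−λ·13.2) − e^(−λ·29.8) = 0.48419 − 0.19449 ≈ 0.290.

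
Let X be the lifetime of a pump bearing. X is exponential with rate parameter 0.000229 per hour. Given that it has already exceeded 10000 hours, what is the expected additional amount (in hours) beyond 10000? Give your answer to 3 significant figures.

4370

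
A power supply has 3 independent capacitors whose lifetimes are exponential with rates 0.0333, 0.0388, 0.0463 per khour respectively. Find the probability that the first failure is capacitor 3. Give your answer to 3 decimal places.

The time to first failure is exponential with rate Σλ = 0.0333 + 0.0388 + 0.0463 = 0.1184.
P(capacitor 3 first) = λ_3/Σλ = 0.0463/0.1184 ≈ 0.391.

0.391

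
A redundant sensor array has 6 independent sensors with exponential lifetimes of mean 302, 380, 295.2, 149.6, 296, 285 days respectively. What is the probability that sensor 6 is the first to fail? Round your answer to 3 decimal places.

Rates: λ_i = 1/mean_i → 0.00331126, 0.00263158, 0.00338753, 0.00668449, 0.00337838, 0.00350877; Σλ = 0.022902.
P(sensor 6 first) = λ_6/Σλ = 0.00350877/0.022902 ≈ 0.153.

0.153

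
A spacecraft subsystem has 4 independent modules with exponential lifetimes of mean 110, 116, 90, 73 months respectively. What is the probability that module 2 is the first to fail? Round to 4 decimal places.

0.2027

Rates: λ_i = 1/mean_i → 0.00909091, 0.00862069, 0.0111111, 0.0136986; Σλ = 0.0425213.
P(module 2 first) = λ_2/Σλ = 0.00862069/0.0425213 ≈ 0.2027.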